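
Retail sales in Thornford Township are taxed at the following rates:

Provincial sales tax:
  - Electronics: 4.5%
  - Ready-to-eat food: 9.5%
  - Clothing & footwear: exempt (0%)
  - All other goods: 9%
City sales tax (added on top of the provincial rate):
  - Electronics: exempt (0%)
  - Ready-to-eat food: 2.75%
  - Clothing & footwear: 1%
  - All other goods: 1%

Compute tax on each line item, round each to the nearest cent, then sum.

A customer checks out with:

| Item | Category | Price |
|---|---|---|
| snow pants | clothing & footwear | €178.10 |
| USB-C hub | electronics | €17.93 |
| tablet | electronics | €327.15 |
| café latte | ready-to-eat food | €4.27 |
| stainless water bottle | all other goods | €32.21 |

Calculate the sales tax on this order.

€21.05

Snow pants €178.10: clothing & footwear → 0% + 1% city = 1% → €1.78
USB-C hub €17.93: electronics → 4.5% + 0% city = 4.5% → €0.81
Tablet €327.15: electronics → 4.5% + 0% city = 4.5% → €14.72
Café latte €4.27: ready-to-eat food → 9.5% + 2.75% city = 12.25% → €0.52
Stainless water bottle €32.21: all other goods → 9% + 1% city = 10% → €3.22
Total tax = €1.78 + €0.81 + €14.72 + €0.52 + €3.22 = €21.05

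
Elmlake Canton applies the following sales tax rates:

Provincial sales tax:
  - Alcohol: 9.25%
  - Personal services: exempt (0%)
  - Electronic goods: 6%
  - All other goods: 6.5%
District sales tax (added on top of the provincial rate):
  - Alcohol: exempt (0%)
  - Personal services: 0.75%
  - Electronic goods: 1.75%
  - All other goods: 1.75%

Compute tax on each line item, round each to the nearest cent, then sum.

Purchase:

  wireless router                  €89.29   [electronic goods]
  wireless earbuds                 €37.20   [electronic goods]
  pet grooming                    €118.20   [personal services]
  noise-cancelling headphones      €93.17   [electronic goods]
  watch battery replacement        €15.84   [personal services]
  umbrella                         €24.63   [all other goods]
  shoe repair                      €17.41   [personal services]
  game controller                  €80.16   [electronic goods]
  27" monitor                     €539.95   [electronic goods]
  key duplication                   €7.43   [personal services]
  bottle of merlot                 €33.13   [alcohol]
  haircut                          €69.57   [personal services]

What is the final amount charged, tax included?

€1197.87

Wireless router €89.29: electronic goods → 6% + 1.75% district = 7.75% → €6.92
Wireless earbuds €37.20: electronic goods → 6% + 1.75% district = 7.75% → €2.88
Pet grooming €118.20: personal services → 0% + 0.75% district = 0.75% → €0.89
Noise-cancelling headphones €93.17: electronic goods → 6% + 1.75% district = 7.75% → €7.22
Watch battery replacement €15.84: personal services → 0% + 0.75% district = 0.75% → €0.12
Umbrella €24.63: all other goods → 6.5% + 1.75% district = 8.25% → €2.03
Shoe repair €17.41: personal services → 0% + 0.75% district = 0.75% → €0.13
Game controller €80.16: electronic goods → 6% + 1.75% district = 7.75% → €6.21
27" monitor €539.95: electronic goods → 6% + 1.75% district = 7.75% → €41.85
Key duplication €7.43: personal services → 0% + 0.75% district = 0.75% → €0.06
Bottle of merlot €33.13: alcohol → 9.25% + 0% district = 9.25% → €3.06
Haircut €69.57: personal services → 0% + 0.75% district = 0.75% → €0.52
Subtotal = €1125.98; tax = €71.89; total due = €1197.87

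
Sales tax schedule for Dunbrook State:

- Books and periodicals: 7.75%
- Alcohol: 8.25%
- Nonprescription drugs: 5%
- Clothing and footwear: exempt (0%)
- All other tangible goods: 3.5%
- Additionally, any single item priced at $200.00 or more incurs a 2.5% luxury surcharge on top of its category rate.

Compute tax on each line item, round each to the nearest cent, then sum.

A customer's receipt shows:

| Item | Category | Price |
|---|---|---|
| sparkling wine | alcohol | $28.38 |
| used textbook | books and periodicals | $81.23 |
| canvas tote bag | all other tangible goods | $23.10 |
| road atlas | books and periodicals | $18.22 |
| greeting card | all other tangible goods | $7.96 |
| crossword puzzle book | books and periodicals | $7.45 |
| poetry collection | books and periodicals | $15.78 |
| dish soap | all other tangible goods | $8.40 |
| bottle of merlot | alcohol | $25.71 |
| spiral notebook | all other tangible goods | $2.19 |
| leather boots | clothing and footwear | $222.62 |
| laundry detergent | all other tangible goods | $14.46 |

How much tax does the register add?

$21.51

Sparkling wine $28.38: alcohol → 8.25% → $2.34
Used textbook $81.23: books and periodicals → 7.75% → $6.30
Canvas tote bag $23.10: all other tangible goods → 3.5% → $0.81
Road atlas $18.22: books and periodicals → 7.75% → $1.41
Greeting card $7.96: all other tangible goods → 3.5% → $0.28
Crossword puzzle book $7.45: books and periodicals → 7.75% → $0.58
Poetry collection $15.78: books and periodicals → 7.75% → $1.22
Dish soap $8.40: all other tangible goods → 3.5% → $0.29
Bottle of merlot $25.71: alcohol → 8.25% → $2.12
Spiral notebook $2.19: all other tangible goods → 3.5% → $0.08
Leather boots $222.62: clothing and footwear → 0% + 2.5% surcharge = 2.5% → $5.57
Laundry detergent $14.46: all other tangible goods → 3.5% → $0.51
Total tax = $2.34 + $6.30 + $0.81 + $1.41 + $0.28 + $0.58 + $1.22 + $0.29 + $2.12 + $0.08 + $5.57 + $0.51 = $21.51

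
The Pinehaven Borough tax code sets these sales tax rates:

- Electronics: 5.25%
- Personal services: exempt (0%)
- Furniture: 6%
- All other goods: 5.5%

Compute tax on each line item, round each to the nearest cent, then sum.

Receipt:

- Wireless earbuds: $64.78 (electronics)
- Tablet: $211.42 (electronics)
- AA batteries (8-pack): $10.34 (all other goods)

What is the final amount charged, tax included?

$301.61

Wireless earbuds $64.78: electronics → 5.25% → $3.40
Tablet $211.42: electronics → 5.25% → $11.10
AA batteries (8-pack) $10.34: all other goods → 5.5% → $0.57
Subtotal = $286.54; tax = $15.07; total due = $301.61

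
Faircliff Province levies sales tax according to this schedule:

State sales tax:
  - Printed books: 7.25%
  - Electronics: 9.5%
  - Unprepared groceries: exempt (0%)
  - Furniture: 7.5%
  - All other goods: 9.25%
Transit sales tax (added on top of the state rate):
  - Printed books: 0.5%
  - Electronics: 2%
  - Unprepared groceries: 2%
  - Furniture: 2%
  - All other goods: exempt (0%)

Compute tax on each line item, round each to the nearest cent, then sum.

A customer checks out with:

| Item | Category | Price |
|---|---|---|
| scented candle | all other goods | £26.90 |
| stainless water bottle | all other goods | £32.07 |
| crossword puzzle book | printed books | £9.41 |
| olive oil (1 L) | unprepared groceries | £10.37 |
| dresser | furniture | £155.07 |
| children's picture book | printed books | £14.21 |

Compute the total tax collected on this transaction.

Scented candle £26.90: all other goods → 9.25% + 0% transit = 9.25% → £2.49
Stainless water bottle £32.07: all other goods → 9.25% + 0% transit = 9.25% → £2.97
Crossword puzzle book £9.41: printed books → 7.25% + 0.5% transit = 7.75% → £0.73
Olive oil (1 L) £10.37: unprepared groceries → 0% + 2% transit = 2% → £0.21
Dresser £155.07: furniture → 7.5% + 2% transit = 9.5% → £14.73
Children's picture book £14.21: printed books → 7.25% + 0.5% transit = 7.75% → £1.10
Total tax = £2.49 + £2.97 + £0.73 + £0.21 + £14.73 + £1.10 = £22.23

£22.23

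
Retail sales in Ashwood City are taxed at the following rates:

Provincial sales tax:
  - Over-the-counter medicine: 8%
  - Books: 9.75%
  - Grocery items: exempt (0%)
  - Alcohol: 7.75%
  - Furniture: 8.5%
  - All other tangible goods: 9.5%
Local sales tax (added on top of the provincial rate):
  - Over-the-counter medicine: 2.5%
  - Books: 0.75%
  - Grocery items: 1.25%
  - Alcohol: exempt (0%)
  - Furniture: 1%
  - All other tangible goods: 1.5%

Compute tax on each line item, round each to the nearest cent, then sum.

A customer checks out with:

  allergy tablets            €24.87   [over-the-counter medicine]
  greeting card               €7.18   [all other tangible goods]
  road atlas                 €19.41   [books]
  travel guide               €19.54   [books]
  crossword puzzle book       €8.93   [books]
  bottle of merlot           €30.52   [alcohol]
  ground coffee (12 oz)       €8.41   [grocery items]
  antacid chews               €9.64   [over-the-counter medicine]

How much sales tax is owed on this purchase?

€11.92

Allergy tablets €24.87: over-the-counter medicine → 8% + 2.5% local = 10.5% → €2.61
Greeting card €7.18: all other tangible goods → 9.5% + 1.5% local = 11% → €0.79
Road atlas €19.41: books → 9.75% + 0.75% local = 10.5% → €2.04
Travel guide €19.54: books → 9.75% + 0.75% local = 10.5% → €2.05
Crossword puzzle book €8.93: books → 9.75% + 0.75% local = 10.5% → €0.94
Bottle of merlot €30.52: alcohol → 7.75% + 0% local = 7.75% → €2.37
Ground coffee (12 oz) €8.41: grocery items → 0% + 1.25% local = 1.25% → €0.11
Antacid chews €9.64: over-the-counter medicine → 8% + 2.5% local = 10.5% → €1.01
Total tax = €2.61 + €0.79 + €2.04 + €2.05 + €0.94 + €2.37 + €0.11 + €1.01 = €11.92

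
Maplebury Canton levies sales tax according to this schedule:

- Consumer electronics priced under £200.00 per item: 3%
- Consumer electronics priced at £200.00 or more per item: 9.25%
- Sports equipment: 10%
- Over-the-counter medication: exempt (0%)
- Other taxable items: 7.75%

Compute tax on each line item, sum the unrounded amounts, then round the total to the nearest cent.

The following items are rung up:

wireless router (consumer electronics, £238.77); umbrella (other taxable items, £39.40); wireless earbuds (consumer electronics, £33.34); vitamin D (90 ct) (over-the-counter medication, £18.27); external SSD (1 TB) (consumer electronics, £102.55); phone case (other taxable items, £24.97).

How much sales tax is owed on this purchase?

Wireless router £238.77: consumer electronics, £200.00 or more → 9.25% → £22.086225
Umbrella £39.40: other taxable items → 7.75% → £3.0535
Wireless earbuds £33.34: consumer electronics, under £200.00 → 3% → £1.0002
Vitamin D (90 ct) £18.27: over-the-counter medication → 0% → £0.00
External SSD (1 TB) £102.55: consumer electronics, under £200.00 → 3% → £3.0765
Phone case £24.97: other taxable items → 7.75% → £1.935175
Unrounded tax sum = £31.1516 → £31.15

£31.15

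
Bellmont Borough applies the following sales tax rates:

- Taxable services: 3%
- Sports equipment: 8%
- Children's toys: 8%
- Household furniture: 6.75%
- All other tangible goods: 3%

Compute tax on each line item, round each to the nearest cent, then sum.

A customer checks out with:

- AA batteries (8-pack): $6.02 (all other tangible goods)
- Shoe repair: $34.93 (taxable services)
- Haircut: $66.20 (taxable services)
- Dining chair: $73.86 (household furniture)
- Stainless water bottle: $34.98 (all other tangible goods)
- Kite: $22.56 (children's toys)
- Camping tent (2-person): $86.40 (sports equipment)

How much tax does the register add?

AA batteries (8-pack) $6.02: all other tangible goods → 3% → $0.18
Shoe repair $34.93: taxable services → 3% → $1.05
Haircut $66.20: taxable services → 3% → $1.99
Dining chair $73.86: household furniture → 6.75% → $4.99
Stainless water bottle $34.98: all other tangible goods → 3% → $1.05
Kite $22.56: children's toys → 8% → $1.80
Camping tent (2-person) $86.40: sports equipment → 8% → $6.91
Total tax = $0.18 + $1.05 + $1.99 + $4.99 + $1.05 + $1.80 + $6.91 = $17.97

$17.97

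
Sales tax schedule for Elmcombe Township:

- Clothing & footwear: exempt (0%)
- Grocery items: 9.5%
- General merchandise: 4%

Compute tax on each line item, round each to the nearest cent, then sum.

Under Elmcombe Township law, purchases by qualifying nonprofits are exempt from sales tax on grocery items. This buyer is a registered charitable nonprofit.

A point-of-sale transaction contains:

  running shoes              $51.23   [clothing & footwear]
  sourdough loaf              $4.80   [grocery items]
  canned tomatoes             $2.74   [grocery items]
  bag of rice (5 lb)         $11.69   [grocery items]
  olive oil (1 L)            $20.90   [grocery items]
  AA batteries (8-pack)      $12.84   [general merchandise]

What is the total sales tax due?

$0.51

Running shoes $51.23: clothing & footwear → 0% → $0.00
Sourdough loaf $4.80: grocery items, buyer-exempt → 0% → $0.00
Canned tomatoes $2.74: grocery items, buyer-exempt → 0% → $0.00
Bag of rice (5 lb) $11.69: grocery items, buyer-exempt → 0% → $0.00
Olive oil (1 L) $20.90: grocery items, buyer-exempt → 0% → $0.00
AA batteries (8-pack) $12.84: general merchandise → 4% → $0.51
Total tax = $0.51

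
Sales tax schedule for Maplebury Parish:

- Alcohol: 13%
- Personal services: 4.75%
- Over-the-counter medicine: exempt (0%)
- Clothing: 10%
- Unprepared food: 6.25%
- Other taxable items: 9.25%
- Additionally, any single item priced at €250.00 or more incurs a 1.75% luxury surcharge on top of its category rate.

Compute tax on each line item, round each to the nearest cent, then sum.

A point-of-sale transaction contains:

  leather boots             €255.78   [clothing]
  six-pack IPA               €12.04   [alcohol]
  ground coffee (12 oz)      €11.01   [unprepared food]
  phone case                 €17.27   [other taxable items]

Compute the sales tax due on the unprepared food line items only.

€0.69

Ground coffee (12 oz) €11.01: unprepared food → 6.25% → €0.69
Tax on unprepared food = €0.69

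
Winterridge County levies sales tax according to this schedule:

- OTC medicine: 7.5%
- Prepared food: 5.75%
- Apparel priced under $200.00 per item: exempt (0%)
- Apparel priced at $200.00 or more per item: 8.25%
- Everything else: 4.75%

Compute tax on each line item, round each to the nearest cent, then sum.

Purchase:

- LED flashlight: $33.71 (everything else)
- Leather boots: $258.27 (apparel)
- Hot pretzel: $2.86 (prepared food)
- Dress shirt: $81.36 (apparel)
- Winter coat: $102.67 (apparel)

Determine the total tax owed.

LED flashlight $33.71: everything else → 4.75% → $1.60
Leather boots $258.27: apparel, $200.00 or more → 8.25% → $21.31
Hot pretzel $2.86: prepared food → 5.75% → $0.16
Dress shirt $81.36: apparel, under $200.00 → 0% → $0.00
Winter coat $102.67: apparel, under $200.00 → 0% → $0.00
Total tax = $1.60 + $21.31 + $0.16 = $23.07

$23.07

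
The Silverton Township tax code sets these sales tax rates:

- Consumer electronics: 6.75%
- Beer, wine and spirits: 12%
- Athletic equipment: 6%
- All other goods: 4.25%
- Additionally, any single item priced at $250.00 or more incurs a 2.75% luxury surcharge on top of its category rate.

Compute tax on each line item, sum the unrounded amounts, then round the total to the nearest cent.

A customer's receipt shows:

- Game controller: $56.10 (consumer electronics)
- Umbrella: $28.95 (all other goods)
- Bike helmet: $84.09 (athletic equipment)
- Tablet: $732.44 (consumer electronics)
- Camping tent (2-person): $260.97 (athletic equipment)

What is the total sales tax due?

$102.48

Game controller $56.10: consumer electronics → 6.75% → $3.78675
Umbrella $28.95: all other goods → 4.25% → $1.230375
Bike helmet $84.09: athletic equipment → 6% → $5.0454
Tablet $732.44: consumer electronics → 6.75% + 2.75% surcharge = 9.5% → $69.5818
Camping tent (2-person) $260.97: athletic equipment → 6% + 2.75% surcharge = 8.75% → $22.834875
Unrounded tax sum = $102.4792 → $102.48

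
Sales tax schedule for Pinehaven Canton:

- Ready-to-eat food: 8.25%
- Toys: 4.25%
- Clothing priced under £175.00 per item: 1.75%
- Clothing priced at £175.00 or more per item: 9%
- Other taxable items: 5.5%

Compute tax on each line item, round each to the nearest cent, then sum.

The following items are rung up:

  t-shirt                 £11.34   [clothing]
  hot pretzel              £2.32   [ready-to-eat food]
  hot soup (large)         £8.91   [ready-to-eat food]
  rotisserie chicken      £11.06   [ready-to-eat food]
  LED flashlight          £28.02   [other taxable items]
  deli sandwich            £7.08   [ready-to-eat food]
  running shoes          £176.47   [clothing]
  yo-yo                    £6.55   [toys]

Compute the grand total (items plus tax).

T-shirt £11.34: clothing, under £175.00 → 1.75% → £0.20
Hot pretzel £2.32: ready-to-eat food → 8.25% → £0.19
Hot soup (large) £8.91: ready-to-eat food → 8.25% → £0.74
Rotisserie chicken £11.06: ready-to-eat food → 8.25% → £0.91
LED flashlight £28.02: other taxable items → 5.5% → £1.54
Deli sandwich £7.08: ready-to-eat food → 8.25% → £0.58
Running shoes £176.47: clothing, £175.00 or more → 9% → £15.88
Yo-yo £6.55: toys → 4.25% → £0.28
Subtotal = £251.75; tax = £20.32; total due = £272.07

£272.07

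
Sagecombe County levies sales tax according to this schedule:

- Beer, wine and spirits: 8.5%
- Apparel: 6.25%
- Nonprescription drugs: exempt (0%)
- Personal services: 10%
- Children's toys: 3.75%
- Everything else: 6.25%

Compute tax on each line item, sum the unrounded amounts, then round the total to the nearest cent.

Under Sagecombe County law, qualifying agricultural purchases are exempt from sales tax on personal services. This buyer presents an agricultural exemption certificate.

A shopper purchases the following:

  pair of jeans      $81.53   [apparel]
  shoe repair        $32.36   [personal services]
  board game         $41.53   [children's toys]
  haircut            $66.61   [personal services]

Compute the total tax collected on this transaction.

Pair of jeans $81.53: apparel → 6.25% → $5.095625
Shoe repair $32.36: personal services, buyer-exempt → 0% → $0.00
Board game $41.53: children's toys → 3.75% → $1.557375
Haircut $66.61: personal services, buyer-exempt → 0% → $0.00
Unrounded tax sum = $6.653 → $6.65

$6.65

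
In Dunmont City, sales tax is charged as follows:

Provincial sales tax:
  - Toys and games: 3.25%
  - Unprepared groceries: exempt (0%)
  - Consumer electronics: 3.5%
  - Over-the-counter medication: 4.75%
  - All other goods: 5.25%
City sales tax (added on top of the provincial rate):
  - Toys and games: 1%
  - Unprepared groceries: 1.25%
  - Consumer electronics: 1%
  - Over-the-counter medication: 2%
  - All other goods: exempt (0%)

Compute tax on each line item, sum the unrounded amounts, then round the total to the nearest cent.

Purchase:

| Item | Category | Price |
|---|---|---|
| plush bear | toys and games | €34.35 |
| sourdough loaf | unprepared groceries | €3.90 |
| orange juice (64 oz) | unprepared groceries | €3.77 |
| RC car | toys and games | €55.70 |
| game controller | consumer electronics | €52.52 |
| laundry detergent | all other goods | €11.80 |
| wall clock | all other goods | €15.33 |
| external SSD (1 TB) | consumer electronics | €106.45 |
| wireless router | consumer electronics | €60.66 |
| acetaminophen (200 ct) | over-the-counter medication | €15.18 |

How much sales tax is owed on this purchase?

Plush bear €34.35: toys and games → 3.25% + 1% city = 4.25% → €1.459875
Sourdough loaf €3.90: unprepared groceries → 0% + 1.25% city = 1.25% → €0.04875
Orange juice (64 oz) €3.77: unprepared groceries → 0% + 1.25% city = 1.25% → €0.047125
RC car €55.70: toys and games → 3.25% + 1% city = 4.25% → €2.36725
Game controller €52.52: consumer electronics → 3.5% + 1% city = 4.5% → €2.3634
Laundry detergent €11.80: all other goods → 5.25% + 0% city = 5.25% → €0.6195
Wall clock €15.33: all other goods → 5.25% + 0% city = 5.25% → €0.804825
External SSD (1 TB) €106.45: consumer electronics → 3.5% + 1% city = 4.5% → €4.79025
Wireless router €60.66: consumer electronics → 3.5% + 1% city = 4.5% → €2.7297
Acetaminophen (200 ct) €15.18: over-the-counter medication → 4.75% + 2% city = 6.75% → €1.02465
Unrounded tax sum = €16.255325 → €16.26

€16.26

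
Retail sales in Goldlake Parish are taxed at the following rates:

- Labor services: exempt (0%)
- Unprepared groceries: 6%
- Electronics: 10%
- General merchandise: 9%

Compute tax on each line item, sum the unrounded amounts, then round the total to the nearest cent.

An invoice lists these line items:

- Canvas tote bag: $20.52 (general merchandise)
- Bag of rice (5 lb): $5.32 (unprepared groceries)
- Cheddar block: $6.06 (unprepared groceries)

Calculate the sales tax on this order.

Canvas tote bag $20.52: general merchandise → 9% → $1.8468
Bag of rice (5 lb) $5.32: unprepared groceries → 6% → $0.3192
Cheddar block $6.06: unprepared groceries → 6% → $0.3636
Unrounded tax sum = $2.5296 → $2.53

$2.53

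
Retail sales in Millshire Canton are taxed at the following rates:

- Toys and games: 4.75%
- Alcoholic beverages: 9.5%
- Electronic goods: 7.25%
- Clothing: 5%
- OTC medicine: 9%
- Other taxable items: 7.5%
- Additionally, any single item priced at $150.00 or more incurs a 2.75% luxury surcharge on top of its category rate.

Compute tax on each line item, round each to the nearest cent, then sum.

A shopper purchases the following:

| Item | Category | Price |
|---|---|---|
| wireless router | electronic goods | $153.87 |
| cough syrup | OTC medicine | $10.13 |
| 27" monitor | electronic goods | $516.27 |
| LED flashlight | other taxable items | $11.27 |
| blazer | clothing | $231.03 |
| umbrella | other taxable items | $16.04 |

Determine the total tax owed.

Wireless router $153.87: electronic goods → 7.25% + 2.75% surcharge = 10% → $15.39
Cough syrup $10.13: OTC medicine → 9% → $0.91
27" monitor $516.27: electronic goods → 7.25% + 2.75% surcharge = 10% → $51.63
LED flashlight $11.27: other taxable items → 7.5% → $0.85
Blazer $231.03: clothing → 5% + 2.75% surcharge = 7.75% → $17.90
Umbrella $16.04: other taxable items → 7.5% → $1.20
Total tax = $15.39 + $0.91 + $51.63 + $0.85 + $17.90 + $1.20 = $87.88

$87.88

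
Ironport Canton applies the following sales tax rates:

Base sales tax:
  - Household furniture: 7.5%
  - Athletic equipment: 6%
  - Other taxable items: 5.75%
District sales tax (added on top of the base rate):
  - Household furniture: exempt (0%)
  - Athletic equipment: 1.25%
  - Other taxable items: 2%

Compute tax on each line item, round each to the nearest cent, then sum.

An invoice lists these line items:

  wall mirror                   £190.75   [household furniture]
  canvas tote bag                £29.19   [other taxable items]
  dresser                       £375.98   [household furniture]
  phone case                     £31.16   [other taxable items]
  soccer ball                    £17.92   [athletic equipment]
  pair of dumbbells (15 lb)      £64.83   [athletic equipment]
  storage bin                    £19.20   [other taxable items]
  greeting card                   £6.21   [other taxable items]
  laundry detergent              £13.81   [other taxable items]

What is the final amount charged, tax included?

Wall mirror £190.75: household furniture → 7.5% + 0% district = 7.5% → £14.31
Canvas tote bag £29.19: other taxable items → 5.75% + 2% district = 7.75% → £2.26
Dresser £375.98: household furniture → 7.5% + 0% district = 7.5% → £28.20
Phone case £31.16: other taxable items → 5.75% + 2% district = 7.75% → £2.41
Soccer ball £17.92: athletic equipment → 6% + 1.25% district = 7.25% → £1.30
Pair of dumbbells (15 lb) £64.83: athletic equipment → 6% + 1.25% district = 7.25% → £4.70
Storage bin £19.20: other taxable items → 5.75% + 2% district = 7.75% → £1.49
Greeting card £6.21: other taxable items → 5.75% + 2% district = 7.75% → £0.48
Laundry detergent £13.81: other taxable items → 5.75% + 2% district = 7.75% → £1.07
Subtotal = £749.05; tax = £56.22; total due = £805.27

£805.27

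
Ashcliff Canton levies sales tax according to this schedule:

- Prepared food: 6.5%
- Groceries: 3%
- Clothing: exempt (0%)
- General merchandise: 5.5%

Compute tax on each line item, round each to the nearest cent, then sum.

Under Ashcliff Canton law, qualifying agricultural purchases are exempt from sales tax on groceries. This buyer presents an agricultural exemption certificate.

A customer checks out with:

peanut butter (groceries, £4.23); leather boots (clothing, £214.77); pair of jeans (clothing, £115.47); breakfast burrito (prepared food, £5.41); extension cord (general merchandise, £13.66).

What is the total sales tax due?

£1.10

Peanut butter £4.23: groceries, buyer-exempt → 0% → £0.00
Leather boots £214.77: clothing → 0% → £0.00
Pair of jeans £115.47: clothing → 0% → £0.00
Breakfast burrito £5.41: prepared food → 6.5% → £0.35
Extension cord £13.66: general merchandise → 5.5% → £0.75
Total tax = £0.35 + £0.75 = £1.10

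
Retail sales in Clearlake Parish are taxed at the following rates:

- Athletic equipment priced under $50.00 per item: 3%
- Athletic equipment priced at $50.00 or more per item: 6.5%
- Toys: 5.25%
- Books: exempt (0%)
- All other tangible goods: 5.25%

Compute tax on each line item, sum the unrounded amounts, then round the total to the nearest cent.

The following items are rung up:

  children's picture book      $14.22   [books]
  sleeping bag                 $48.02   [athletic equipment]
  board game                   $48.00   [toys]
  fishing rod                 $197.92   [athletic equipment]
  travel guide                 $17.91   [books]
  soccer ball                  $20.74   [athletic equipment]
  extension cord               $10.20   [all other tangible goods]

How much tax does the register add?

Children's picture book $14.22: books → 0% → $0.00
Sleeping bag $48.02: athletic equipment, under $50.00 → 3% → $1.4406
Board game $48.00: toys → 5.25% → $2.52
Fishing rod $197.92: athletic equipment, $50.00 or more → 6.5% → $12.8648
Travel guide $17.91: books → 0% → $0.00
Soccer ball $20.74: athletic equipment, under $50.00 → 3% → $0.6222
Extension cord $10.20: all other tangible goods → 5.25% → $0.5355
Unrounded tax sum = $17.9831 → $17.98

$17.98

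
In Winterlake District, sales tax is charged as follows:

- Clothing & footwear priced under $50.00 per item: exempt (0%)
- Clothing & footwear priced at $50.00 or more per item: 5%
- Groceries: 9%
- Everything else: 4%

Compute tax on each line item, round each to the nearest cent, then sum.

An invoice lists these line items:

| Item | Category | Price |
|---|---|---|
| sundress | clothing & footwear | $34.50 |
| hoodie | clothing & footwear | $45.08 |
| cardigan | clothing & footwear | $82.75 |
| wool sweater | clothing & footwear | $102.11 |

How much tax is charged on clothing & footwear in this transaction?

$9.25

Sundress $34.50: clothing & footwear, under $50.00 → 0% → $0.00
Hoodie $45.08: clothing & footwear, under $50.00 → 0% → $0.00
Cardigan $82.75: clothing & footwear, $50.00 or more → 5% → $4.14
Wool sweater $102.11: clothing & footwear, $50.00 or more → 5% → $5.11
Tax on clothing & footwear = $0.00 + $0.00 + $4.14 + $5.11 = $9.25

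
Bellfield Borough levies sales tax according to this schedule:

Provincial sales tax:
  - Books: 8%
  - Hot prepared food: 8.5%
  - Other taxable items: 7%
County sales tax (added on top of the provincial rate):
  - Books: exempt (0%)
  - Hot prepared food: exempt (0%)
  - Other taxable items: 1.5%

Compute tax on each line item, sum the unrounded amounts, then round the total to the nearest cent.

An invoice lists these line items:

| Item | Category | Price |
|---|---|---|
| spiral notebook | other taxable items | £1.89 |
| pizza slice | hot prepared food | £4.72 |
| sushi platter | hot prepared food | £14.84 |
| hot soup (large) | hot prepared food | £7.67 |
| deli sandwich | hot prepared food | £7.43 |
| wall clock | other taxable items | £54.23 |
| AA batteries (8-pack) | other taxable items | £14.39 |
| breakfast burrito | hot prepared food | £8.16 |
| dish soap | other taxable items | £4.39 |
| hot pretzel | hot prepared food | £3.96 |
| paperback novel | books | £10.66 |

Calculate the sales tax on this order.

£11.20

Spiral notebook £1.89: other taxable items → 7% + 1.5% county = 8.5% → £0.16065
Pizza slice £4.72: hot prepared food → 8.5% + 0% county = 8.5% → £0.4012
Sushi platter £14.84: hot prepared food → 8.5% + 0% county = 8.5% → £1.2614
Hot soup (large) £7.67: hot prepared food → 8.5% + 0% county = 8.5% → £0.65195
Deli sandwich £7.43: hot prepared food → 8.5% + 0% county = 8.5% → £0.63155
Wall clock £54.23: other taxable items → 7% + 1.5% county = 8.5% → £4.60955
AA batteries (8-pack) £14.39: other taxable items → 7% + 1.5% county = 8.5% → £1.22315
Breakfast burrito £8.16: hot prepared food → 8.5% + 0% county = 8.5% → £0.6936
Dish soap £4.39: other taxable items → 7% + 1.5% county = 8.5% → £0.37315
Hot pretzel £3.96: hot prepared food → 8.5% + 0% county = 8.5% → £0.3366
Paperback novel £10.66: books → 8% + 0% county = 8% → £0.8528
Unrounded tax sum = £11.1956 → £11.20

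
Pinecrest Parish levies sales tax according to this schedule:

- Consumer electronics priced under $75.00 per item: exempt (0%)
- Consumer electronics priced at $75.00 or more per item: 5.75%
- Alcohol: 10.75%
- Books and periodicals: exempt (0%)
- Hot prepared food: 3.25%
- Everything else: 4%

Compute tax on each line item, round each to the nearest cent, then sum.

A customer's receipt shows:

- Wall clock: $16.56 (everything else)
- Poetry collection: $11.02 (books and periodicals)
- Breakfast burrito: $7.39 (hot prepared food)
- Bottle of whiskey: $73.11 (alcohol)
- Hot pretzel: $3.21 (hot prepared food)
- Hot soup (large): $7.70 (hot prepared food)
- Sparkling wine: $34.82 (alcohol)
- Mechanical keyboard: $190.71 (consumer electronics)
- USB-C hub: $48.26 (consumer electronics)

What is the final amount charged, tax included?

$416.60

Wall clock $16.56: everything else → 4% → $0.66
Poetry collection $11.02: books and periodicals → 0% → $0.00
Breakfast burrito $7.39: hot prepared food → 3.25% → $0.24
Bottle of whiskey $73.11: alcohol → 10.75% → $7.86
Hot pretzel $3.21: hot prepared food → 3.25% → $0.10
Hot soup (large) $7.70: hot prepared food → 3.25% → $0.25
Sparkling wine $34.82: alcohol → 10.75% → $3.74
Mechanical keyboard $190.71: consumer electronics, $75.00 or more → 5.75% → $10.97
USB-C hub $48.26: consumer electronics, under $75.00 → 0% → $0.00
Subtotal = $392.78; tax = $23.82; total due = $416.60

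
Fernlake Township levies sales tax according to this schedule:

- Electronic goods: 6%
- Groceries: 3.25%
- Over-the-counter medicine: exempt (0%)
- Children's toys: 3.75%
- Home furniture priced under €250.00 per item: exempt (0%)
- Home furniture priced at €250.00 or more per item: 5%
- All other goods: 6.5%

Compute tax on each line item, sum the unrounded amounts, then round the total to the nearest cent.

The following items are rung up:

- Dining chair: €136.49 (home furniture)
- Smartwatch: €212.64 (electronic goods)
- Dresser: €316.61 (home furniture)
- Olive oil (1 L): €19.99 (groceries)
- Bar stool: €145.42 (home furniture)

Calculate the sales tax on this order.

Dining chair €136.49: home furniture, under €250.00 → 0% → €0.00
Smartwatch €212.64: electronic goods → 6% → €12.7584
Dresser €316.61: home furniture, €250.00 or more → 5% → €15.8305
Olive oil (1 L) €19.99: groceries → 3.25% → €0.649675
Bar stool €145.42: home furniture, under €250.00 → 0% → €0.00
Unrounded tax sum = €29.238575 → €29.24

€29.24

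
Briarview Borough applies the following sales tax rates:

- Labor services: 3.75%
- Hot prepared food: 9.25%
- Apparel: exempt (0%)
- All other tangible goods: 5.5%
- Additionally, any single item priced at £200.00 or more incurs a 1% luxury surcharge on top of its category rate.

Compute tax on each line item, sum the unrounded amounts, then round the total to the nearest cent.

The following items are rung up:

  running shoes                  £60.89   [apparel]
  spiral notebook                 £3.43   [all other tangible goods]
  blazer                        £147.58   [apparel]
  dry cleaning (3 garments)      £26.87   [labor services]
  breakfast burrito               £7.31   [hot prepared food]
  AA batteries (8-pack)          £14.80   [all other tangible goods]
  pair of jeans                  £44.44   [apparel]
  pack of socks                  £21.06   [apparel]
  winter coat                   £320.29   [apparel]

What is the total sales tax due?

£5.89

Running shoes £60.89: apparel → 0% → £0.00
Spiral notebook £3.43: all other tangible goods → 5.5% → £0.18865
Blazer £147.58: apparel → 0% → £0.00
Dry cleaning (3 garments) £26.87: labor services → 3.75% → £1.007625
Breakfast burrito £7.31: hot prepared food → 9.25% → £0.676175
AA batteries (8-pack) £14.80: all other tangible goods → 5.5% → £0.814
Pair of jeans £44.44: apparel → 0% → £0.00
Pack of socks £21.06: apparel → 0% → £0.00
Winter coat £320.29: apparel → 0% + 1% surcharge = 1% → £3.2029
Unrounded tax sum = £5.88935 → £5.89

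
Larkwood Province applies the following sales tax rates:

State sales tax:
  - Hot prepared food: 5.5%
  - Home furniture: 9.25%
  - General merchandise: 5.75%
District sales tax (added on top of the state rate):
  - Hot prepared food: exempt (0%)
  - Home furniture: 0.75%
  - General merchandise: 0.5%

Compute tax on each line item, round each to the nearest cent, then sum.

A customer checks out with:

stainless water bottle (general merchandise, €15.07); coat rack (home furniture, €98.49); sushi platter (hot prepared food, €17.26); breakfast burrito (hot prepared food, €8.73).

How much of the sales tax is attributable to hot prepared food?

€1.43

Sushi platter €17.26: hot prepared food → 5.5% + 0% district = 5.5% → €0.95
Breakfast burrito €8.73: hot prepared food → 5.5% + 0% district = 5.5% → €0.48
Tax on hot prepared food = €0.95 + €0.48 = €1.43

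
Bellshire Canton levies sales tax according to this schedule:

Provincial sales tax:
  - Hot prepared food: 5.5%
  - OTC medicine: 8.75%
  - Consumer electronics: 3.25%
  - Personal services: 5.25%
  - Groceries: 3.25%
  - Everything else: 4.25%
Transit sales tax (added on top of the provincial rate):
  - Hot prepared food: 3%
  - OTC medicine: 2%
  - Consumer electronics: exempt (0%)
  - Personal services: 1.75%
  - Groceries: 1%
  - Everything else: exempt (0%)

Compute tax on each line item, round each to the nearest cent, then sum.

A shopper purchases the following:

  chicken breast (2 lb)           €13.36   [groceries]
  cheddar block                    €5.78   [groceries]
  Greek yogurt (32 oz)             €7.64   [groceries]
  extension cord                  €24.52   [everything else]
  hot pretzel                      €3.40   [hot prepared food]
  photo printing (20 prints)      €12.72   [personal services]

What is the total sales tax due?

Chicken breast (2 lb) €13.36: groceries → 3.25% + 1% transit = 4.25% → €0.57
Cheddar block €5.78: groceries → 3.25% + 1% transit = 4.25% → €0.25
Greek yogurt (32 oz) €7.64: groceries → 3.25% + 1% transit = 4.25% → €0.32
Extension cord €24.52: everything else → 4.25% + 0% transit = 4.25% → €1.04
Hot pretzel €3.40: hot prepared food → 5.5% + 3% transit = 8.5% → €0.29
Photo printing (20 prints) €12.72: personal services → 5.25% + 1.75% transit = 7% → €0.89
Total tax = €0.57 + €0.25 + €0.32 + €1.04 + €0.29 + €0.89 = €3.36

€3.36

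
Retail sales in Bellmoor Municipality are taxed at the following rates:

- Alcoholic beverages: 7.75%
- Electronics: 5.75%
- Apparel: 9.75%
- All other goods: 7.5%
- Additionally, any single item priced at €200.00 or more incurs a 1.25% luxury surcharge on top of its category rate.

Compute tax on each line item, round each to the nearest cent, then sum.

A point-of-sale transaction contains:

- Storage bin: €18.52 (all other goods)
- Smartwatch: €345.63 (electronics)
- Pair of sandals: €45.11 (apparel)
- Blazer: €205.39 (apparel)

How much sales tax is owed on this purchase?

€52.57

Storage bin €18.52: all other goods → 7.5% → €1.39
Smartwatch €345.63: electronics → 5.75% + 1.25% surcharge = 7% → €24.19
Pair of sandals €45.11: apparel → 9.75% → €4.40
Blazer €205.39: apparel → 9.75% + 1.25% surcharge = 11% → €22.59
Total tax = €1.39 + €24.19 + €4.40 + €22.59 = €52.57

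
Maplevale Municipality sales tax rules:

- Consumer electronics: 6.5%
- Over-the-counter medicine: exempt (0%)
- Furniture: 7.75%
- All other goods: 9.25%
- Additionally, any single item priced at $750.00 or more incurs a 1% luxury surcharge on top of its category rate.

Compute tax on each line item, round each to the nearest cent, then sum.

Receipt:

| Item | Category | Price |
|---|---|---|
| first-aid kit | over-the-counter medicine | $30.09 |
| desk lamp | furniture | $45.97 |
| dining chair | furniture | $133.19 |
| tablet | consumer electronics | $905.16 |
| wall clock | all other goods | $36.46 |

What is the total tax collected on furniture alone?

Desk lamp $45.97: furniture → 7.75% → $3.56
Dining chair $133.19: furniture → 7.75% → $10.32
Tax on furniture = $3.56 + $10.32 = $13.88

$13.88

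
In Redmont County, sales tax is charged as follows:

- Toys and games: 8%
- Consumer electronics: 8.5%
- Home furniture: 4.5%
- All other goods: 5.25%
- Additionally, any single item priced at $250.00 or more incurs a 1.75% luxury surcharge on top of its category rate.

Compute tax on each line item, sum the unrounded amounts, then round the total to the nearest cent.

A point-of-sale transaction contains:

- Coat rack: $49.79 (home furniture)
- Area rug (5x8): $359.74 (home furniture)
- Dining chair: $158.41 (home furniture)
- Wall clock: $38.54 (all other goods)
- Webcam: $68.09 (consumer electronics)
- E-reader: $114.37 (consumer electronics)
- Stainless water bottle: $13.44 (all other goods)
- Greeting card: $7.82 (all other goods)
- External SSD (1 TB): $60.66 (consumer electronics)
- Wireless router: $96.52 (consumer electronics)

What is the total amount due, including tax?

$1031.24

Coat rack $49.79: home furniture → 4.5% → $2.24055
Area rug (5x8) $359.74: home furniture → 4.5% + 1.75% surcharge = 6.25% → $22.48375
Dining chair $158.41: home furniture → 4.5% → $7.12845
Wall clock $38.54: all other goods → 5.25% → $2.02335
Webcam $68.09: consumer electronics → 8.5% → $5.78765
E-reader $114.37: consumer electronics → 8.5% → $9.72145
Stainless water bottle $13.44: all other goods → 5.25% → $0.7056
Greeting card $7.82: all other goods → 5.25% → $0.41055
External SSD (1 TB) $60.66: consumer electronics → 8.5% → $5.1561
Wireless router $96.52: consumer electronics → 8.5% → $8.2042
Subtotal = $967.38; unrounded tax = $63.86165 → $63.86; total due = $1031.24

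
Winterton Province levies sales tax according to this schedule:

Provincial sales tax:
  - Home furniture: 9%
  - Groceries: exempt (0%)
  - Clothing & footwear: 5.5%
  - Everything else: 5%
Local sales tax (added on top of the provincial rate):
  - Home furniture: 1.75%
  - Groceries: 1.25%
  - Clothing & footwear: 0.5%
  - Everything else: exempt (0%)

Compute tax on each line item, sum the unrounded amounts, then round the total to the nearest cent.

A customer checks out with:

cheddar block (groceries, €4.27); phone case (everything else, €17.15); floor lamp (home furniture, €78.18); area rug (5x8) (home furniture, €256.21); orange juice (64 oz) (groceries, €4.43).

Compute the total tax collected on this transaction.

Cheddar block €4.27: groceries → 0% + 1.25% local = 1.25% → €0.053375
Phone case €17.15: everything else → 5% + 0% local = 5% → €0.8575
Floor lamp €78.18: home furniture → 9% + 1.75% local = 10.75% → €8.40435
Area rug (5x8) €256.21: home furniture → 9% + 1.75% local = 10.75% → €27.542575
Orange juice (64 oz) €4.43: groceries → 0% + 1.25% local = 1.25% → €0.055375
Unrounded tax sum = €36.913175 → €36.91

€36.91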